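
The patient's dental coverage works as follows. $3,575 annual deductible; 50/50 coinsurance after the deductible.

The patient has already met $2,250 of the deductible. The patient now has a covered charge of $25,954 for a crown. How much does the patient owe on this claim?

$13,639.50

Remaining deductible: $3,575 − $2,250 = $1,325.
After the $1,325 deductible portion, $25,954 − $1,325 = $24,629 is subject to coinsurance.
Patient's 50% share of $24,629 is $12,314.50.
So the patient owes $1,325 + $12,314.50 = $13,639.50.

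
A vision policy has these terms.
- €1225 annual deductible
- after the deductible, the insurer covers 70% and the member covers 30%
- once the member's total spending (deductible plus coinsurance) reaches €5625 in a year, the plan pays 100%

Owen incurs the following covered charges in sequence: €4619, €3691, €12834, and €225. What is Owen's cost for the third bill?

Bill 1, €4619: €1225 to deductible, leaving €3394; coinsurance €3394 × 30% = €1018.20. Member owes €2243.20 (running OOP €2243.20).
Bill 2, €3691: 30% coinsurance on €3691 = €1107.30. Cost to member: €1107.30. OOP to date €3350.50.
Bill 3, €12834: deductible already satisfied, so member's share is 30% × €12834 = €3850.20. Adding that to €3350.50 gives €7200.70, past the €5625 cap; member pays only €5625 − €3350.50 = €2274.50.

€2274.50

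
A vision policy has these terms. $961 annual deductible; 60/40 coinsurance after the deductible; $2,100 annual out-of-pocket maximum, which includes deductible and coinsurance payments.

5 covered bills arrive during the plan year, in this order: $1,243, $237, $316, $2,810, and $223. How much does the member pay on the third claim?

$126.40

Bill 1, $1,243: deductible takes $961, $282 remains; coinsurance $282 × 40% = $112.80. Member pays $1,073.80; OOP now $1,073.80.
Bill 2, $237: deductible met; 40% of $237 = $94.80. Cost to member: $94.80. OOP to date $1,168.60.
Bill 3, $316: deductible already satisfied, so member's share is 40% × $316 = $126.40. Member owes $126.40 (running OOP $1,295).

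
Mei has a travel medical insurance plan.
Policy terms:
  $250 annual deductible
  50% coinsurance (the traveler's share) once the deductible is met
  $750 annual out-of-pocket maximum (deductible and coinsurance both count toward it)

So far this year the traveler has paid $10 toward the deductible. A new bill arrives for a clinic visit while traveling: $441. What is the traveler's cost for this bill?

Deductible still to meet: $250 − $10 = $240.
The remaining $201 (= $441 − $240) moves to coinsurance.
Coinsurance: $201 × 50% = $100.50.
That puts the traveler's cost at $240 + $100.50 = $340.50 before any cap.
Year-to-date out-of-pocket becomes $10 + $340.50 = $350.50, still under the $750 maximum, so no cap applies.

$340.50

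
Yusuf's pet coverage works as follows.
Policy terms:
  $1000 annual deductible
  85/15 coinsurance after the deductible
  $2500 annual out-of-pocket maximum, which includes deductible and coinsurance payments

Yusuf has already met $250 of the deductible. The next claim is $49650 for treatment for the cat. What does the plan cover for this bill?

$47400

$250 of the $1000 deductible is already met, leaving $750.
The remaining $48900 (= $49650 − $750) moves to coinsurance.
Owner's 15% share of $48900 is $7335.
So the owner owes $750 + $7335 = $8085 before any cap.
Adding $8085 to the $250 already spent would give $8335, which exceeds the $2500 cap; the owner pays just $2500 − $250 = $2250.
The plan picks up $49650 − $2250 = $47400.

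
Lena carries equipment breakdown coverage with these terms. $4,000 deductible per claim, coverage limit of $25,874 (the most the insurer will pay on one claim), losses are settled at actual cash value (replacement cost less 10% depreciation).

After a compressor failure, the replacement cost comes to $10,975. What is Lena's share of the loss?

$5,097.50

Depreciate 10%: the covered value is $10,975 × 0.9 = $9,877.50.
Subtract the deductible: $9,877.50 − $4,000 = $5,877.50.
$5,877.50 ≤ $25,874, so the limit doesn't bind; insurer pays $5,877.50.
Business owner's share is the uncovered remainder: $10,975 − $5,877.50 = $5,097.50.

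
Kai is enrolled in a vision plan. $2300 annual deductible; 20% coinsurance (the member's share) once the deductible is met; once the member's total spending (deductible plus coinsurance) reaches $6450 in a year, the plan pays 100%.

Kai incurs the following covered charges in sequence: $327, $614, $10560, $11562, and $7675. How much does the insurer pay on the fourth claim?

#1 ($327): entire amount goes to the deductible. Member pays $327; OOP now $327. Plan pays $327 − $327 = $0.
#2 ($614): entire amount goes to the deductible. Cost to member: $614. OOP to date $941. Insurer: $614 − $614 = $0.
#3 ($10560): $1359 finishes the deductible; $9201 goes to coinsurance; 20% of $9201 = $1840.20. Cost to member: $3199.20. OOP to date $4140.20. Insurer: $10560 − $3199.20 = $7360.80.
#4 ($11562): deductible met; 20% of $11562 = $2312.40. Adding that to $4140.20 gives $6452.60, past the $6450 cap; member pays only $6450 − $4140.20 = $2309.80. Insurer: $11562 − $2309.80 = $9252.20.

$9252.20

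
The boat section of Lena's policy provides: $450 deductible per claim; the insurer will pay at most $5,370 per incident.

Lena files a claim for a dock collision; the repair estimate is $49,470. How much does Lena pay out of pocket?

Less the $450 deductible: $49,470 − $450 = $49,020.
$49,020 exceeds the $5,370 limit, so the insurer pays the limit: $5,370.
Owner's share is the uncovered remainder: $49,470 − $5,370 = $44,100.

$44,100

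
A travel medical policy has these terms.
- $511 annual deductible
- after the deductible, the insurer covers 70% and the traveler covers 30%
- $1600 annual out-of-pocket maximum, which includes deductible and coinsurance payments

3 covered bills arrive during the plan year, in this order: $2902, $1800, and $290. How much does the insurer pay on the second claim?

Claim 1 — $2902: deductible takes $511, $2391 remains; traveler's 30% is $717.30. Cost to traveler: $1228.30. OOP to date $1228.30. Plan pays $2902 − $1228.30 = $1673.70.
Claim 2 — $1800: 30% coinsurance on $1800 = $540. OOP would hit $1768.30 > $1600, so the cap limits the traveler to $1600 − $1228.30 = $371.70. Plan pays $1800 − $371.70 = $1428.30.

$1428.30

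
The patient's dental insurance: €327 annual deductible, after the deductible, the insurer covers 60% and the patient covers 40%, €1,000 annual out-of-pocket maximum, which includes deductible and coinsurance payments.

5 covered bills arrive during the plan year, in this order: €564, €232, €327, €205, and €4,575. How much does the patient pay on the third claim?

#1 (€564): €327 to deductible, leaving €237; coinsurance €237 × 40% = €94.80. Patient pays €421.80; OOP now €421.80.
#2 (€232): deductible met; 40% of €232 = €92.80. Patient owes €92.80 (running OOP €514.60).
#3 (€327): deductible met; 40% of €327 = €130.80. Cost to patient: €130.80. OOP to date €645.40.

€130.80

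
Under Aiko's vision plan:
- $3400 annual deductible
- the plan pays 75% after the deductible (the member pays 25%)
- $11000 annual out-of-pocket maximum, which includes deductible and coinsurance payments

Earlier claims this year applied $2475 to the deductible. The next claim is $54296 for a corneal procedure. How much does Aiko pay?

Deductible still to meet: $3400 − $2475 = $925.
The remaining $53371 (= $54296 − $925) moves to coinsurance.
Coinsurance: $53371 × 25% = $13342.75.
So the member owes $925 + $13342.75 = $14267.75 before any cap.
Adding $14267.75 to the $2475 already spent would give $16742.75, which exceeds the $11000 cap; the member pays just $11000 − $2475 = $8525.

$8525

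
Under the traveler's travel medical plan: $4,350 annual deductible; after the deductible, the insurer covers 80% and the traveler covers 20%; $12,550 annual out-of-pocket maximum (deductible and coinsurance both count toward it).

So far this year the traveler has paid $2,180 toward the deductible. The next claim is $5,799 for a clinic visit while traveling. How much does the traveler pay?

$2,180 of the $4,350 deductible is already met, leaving $2,170.
The remaining $3,629 (= $5,799 − $2,170) moves to coinsurance.
20% of $3,629 = $725.80 falls to the traveler.
That puts the traveler's cost at $2,170 + $725.80 = $2,895.80 before any cap.
Year-to-date out-of-pocket becomes $2,180 + $2,895.80 = $5,075.80, still under the $12,550 maximum, so no cap applies.

$2,895.80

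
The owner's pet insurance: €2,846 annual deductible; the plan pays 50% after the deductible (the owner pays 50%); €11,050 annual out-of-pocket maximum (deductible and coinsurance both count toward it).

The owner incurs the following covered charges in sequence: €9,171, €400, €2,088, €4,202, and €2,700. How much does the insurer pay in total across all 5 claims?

Bill 1, €9,171: €2,846 finishes the deductible; €6,325 goes to coinsurance; 50% of €6,325 = €3,162.50. Owner owes €6,008.50 (running OOP €6,008.50). Insurer: €9,171 − €6,008.50 = €3,162.50.
Bill 2, €400: deductible met; 50% of €400 = €200. Cost to owner: €200. OOP to date €6,208.50. Insurer: €400 − €200 = €200.
Bill 3, €2,088: 50% coinsurance on €2,088 = €1,044. Cost to owner: €1,044. OOP to date €7,252.50. Plan pays €2,088 − €1,044 = €1,044.
Bill 4, €4,202: deductible met; 50% of €4,202 = €2,101. Cost to owner: €2,101. OOP to date €9,353.50. Plan pays €4,202 − €2,101 = €2,101.
Bill 5, €2,700: deductible already satisfied, so owner's share is 50% × €2,700 = €1,350. Cost to owner: €1,350. OOP to date €10,703.50. Insurer: €2,700 − €1,350 = €1,350.
Insurer total = bills − owner's total = €18,561 − €10,703.50 = €7,857.50.

€7,857.50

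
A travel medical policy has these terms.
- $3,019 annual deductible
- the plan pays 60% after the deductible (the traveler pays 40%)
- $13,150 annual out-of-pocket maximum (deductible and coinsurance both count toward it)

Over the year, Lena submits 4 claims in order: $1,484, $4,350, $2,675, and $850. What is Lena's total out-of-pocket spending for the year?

$5,555

Claim 1 — $1,484: all of it applies to the deductible. Traveler pays $1,484; OOP now $1,484.
Claim 2 — $4,350: $1,535 finishes the deductible; $2,815 goes to coinsurance; coinsurance $2,815 × 40% = $1,126. Cost to traveler: $2,661. OOP to date $4,145.
Claim 3 — $2,675: deductible met; 40% of $2,675 = $1,070. Cost to traveler: $1,070. OOP to date $5,215.
Claim 4 — $850: 40% coinsurance on $850 = $340. Traveler owes $340 (running OOP $5,555).
Summing the traveler's payments: $1,484 + $2,661 + $1,070 + $340 = $5,555.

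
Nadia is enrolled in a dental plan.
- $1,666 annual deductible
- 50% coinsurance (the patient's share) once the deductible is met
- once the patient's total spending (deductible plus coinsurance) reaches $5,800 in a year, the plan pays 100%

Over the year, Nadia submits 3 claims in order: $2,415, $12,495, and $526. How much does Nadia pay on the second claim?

#1 ($2,415): $1,666 to deductible, leaving $749; 50% of $749 = $374.50. Cost to patient: $2,040.50. OOP to date $2,040.50.
#2 ($12,495): 50% coinsurance on $12,495 = $6,247.50. Adding that to $2,040.50 gives $8,288, past the $5,800 cap; patient pays only $5,800 − $2,040.50 = $3,759.50.

$3,759.50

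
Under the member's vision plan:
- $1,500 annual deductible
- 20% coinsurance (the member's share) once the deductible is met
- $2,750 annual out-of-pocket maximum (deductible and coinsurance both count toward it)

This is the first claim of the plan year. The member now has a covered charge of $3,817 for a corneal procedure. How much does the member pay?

The full $1,500 deductible is still open; $1,500 of this bill applies to it.
After the $1,500 deductible portion, $3,817 − $1,500 = $2,317 is subject to coinsurance.
Member's 20% share of $2,317 is $463.40.
Member responsibility before any cap: $1,500 + $463.40 = $1,963.40.
Cumulative spending $0 + $1,963.40 = $1,963.40 stays under the $2,750 maximum.

$1,963.40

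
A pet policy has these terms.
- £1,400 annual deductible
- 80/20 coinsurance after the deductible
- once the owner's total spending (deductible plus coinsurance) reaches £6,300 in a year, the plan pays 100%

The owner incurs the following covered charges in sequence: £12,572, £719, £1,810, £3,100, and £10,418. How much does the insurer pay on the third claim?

Bill 1, £12,572: £1,400 to deductible, leaving £11,172; 20% of £11,172 = £2,234.40. Cost to owner: £3,634.40. OOP to date £3,634.40. Insurer: £12,572 − £3,634.40 = £8,937.60.
Bill 2, £719: deductible already satisfied, so owner's share is 20% × £719 = £143.80. Owner pays £143.80; OOP now £3,778.20. Plan pays £719 − £143.80 = £575.20.
Bill 3, £1,810: deductible met; 20% of £1,810 = £362. Owner owes £362 (running OOP £4,140.20). Plan pays £1,810 − £362 = £1,448.

£1,448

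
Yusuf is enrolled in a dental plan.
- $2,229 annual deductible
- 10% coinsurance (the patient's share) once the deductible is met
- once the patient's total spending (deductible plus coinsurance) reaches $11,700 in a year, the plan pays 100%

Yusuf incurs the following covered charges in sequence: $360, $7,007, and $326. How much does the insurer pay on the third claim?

#1 ($360): all of it applies to the deductible. Patient owes $360 (running OOP $360). Plan pays $360 − $360 = $0.
#2 ($7,007): $1,869 finishes the deductible; $5,138 goes to coinsurance; patient's 10% is $513.80. Patient owes $2,382.80 (running OOP $2,742.80). Insurer: $7,007 − $2,382.80 = $4,624.20.
#3 ($326): deductible met; 10% of $326 = $32.60. Patient owes $32.60 (running OOP $2,775.40). Insurer: $326 − $32.60 = $293.40.

$293.40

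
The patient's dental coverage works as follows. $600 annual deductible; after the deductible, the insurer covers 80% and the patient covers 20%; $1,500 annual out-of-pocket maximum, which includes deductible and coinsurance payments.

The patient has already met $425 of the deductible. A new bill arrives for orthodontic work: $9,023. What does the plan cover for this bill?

$7,948

$425 of the $600 deductible is already met, leaving $175.
The remaining $8,848 (= $9,023 − $175) moves to coinsurance.
Coinsurance: $8,848 × 20% = $1,769.60.
So the patient owes $175 + $1,769.60 = $1,944.60 before any cap.
That would bring total out-of-pocket to $2,369.60, past the $1,500 cap. The patient is capped at $1,500 − $425 = $1,075 on this claim.
The plan picks up $9,023 − $1,075 = $7,948.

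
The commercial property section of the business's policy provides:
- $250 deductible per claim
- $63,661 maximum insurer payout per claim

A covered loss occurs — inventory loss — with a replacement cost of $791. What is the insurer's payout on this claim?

Subtract the deductible: $791 − $250 = $541.
$541 ≤ $63,661, so the limit doesn't bind; insurer pays $541.

$541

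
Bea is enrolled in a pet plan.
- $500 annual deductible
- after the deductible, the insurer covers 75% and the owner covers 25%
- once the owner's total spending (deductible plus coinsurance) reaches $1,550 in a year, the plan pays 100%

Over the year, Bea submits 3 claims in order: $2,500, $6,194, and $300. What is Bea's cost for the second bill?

Bill 1, $2,500: $500 finishes the deductible; $2,000 goes to coinsurance; coinsurance $2,000 × 25% = $500. Owner pays $1,000; OOP now $1,000.
Bill 2, $6,194: deductible met; 25% of $6,194 = $1,548.50. OOP would hit $2,548.50 > $1,550, so the cap limits the owner to $1,550 − $1,000 = $550.

$550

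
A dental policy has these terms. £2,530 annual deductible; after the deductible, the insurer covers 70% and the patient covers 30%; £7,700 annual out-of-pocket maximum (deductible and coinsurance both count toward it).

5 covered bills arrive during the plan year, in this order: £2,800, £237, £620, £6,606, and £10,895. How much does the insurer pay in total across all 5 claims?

£13,458

Bill 1, £2,800: deductible takes £2,530, £270 remains; 30% of £270 = £81. Cost to patient: £2,611. OOP to date £2,611. Insurer: £2,800 − £2,611 = £189.
Bill 2, £237: deductible already satisfied, so patient's share is 30% × £237 = £71.10. Patient owes £71.10 (running OOP £2,682.10). Plan pays £237 − £71.10 = £165.90.
Bill 3, £620: deductible met; 30% of £620 = £186. Patient owes £186 (running OOP £2,868.10). Insurer: £620 − £186 = £434.
Bill 4, £6,606: 30% coinsurance on £6,606 = £1,981.80. Patient owes £1,981.80 (running OOP £4,849.90). Plan pays £6,606 − £1,981.80 = £4,624.20.
Bill 5, £10,895: deductible met; 30% of £10,895 = £3,268.50. That would push OOP to £8,118.40, over the £7,700 cap, so patient pays £7,700 − £4,849.90 = £2,850.10. Insurer: £10,895 − £2,850.10 = £8,044.90.
Insurer total: £189 + £165.90 + £434 + £4,624.20 + £8,044.90 = £13,458.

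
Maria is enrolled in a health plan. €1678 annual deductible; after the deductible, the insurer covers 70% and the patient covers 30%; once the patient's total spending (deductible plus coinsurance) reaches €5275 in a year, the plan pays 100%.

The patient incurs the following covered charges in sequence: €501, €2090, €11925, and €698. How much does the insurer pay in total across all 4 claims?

Bill 1, €501: all of it applies to the deductible. Patient pays €501; OOP now €501. Plan pays €501 − €501 = €0.
Bill 2, €2090: €1177 finishes the deductible; €913 goes to coinsurance; 30% of €913 = €273.90. Patient owes €1450.90 (running OOP €1951.90). Insurer: €2090 − €1450.90 = €639.10.
Bill 3, €11925: 30% coinsurance on €11925 = €3577.50. OOP would hit €5529.40 > €5275, so the cap limits the patient to €5275 − €1951.90 = €3323.10. Insurer: €11925 − €3323.10 = €8601.90.
Bill 4, €698: deductible met; 30% of €698 = €209.40. OOP would hit €5484.40 > €5275, so the cap limits the patient to €5275 − €5275 = €0. Insurer: €698 − €0 = €698.
Insurer total = bills − patient's total = €15214 − €5275 = €9939.

€9939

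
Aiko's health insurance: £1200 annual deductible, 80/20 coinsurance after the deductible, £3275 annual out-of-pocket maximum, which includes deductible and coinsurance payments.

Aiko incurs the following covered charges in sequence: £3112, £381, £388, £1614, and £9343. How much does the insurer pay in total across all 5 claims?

£11563

Claim 1 (£3112): deductible takes £1200, £1912 remains; 20% of £1912 = £382.40. Cost to patient: £1582.40. OOP to date £1582.40. Insurer: £3112 − £1582.40 = £1529.60.
Claim 2 (£381): deductible met; 20% of £381 = £76.20. Patient owes £76.20 (running OOP £1658.60). Plan pays £381 − £76.20 = £304.80.
Claim 3 (£388): deductible already satisfied, so patient's share is 20% × £388 = £77.60. Cost to patient: £77.60. OOP to date £1736.20. Insurer: £388 − £77.60 = £310.40.
Claim 4 (£1614): 20% coinsurance on £1614 = £322.80. Patient pays £322.80; OOP now £2059. Insurer: £1614 − £322.80 = £1291.20.
Claim 5 (£9343): deductible already satisfied, so patient's share is 20% × £9343 = £1868.60. OOP would hit £3927.60 > £3275, so the cap limits the patient to £3275 − £2059 = £1216. Plan pays £9343 − £1216 = £8127.
Insurer total: £1529.60 + £304.80 + £310.40 + £1291.20 + £8127 = £11563.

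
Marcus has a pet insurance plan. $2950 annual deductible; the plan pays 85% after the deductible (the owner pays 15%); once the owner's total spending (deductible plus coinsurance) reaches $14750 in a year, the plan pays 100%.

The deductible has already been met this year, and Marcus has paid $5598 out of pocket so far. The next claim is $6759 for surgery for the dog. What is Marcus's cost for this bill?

With the deductible met, the entire $6759 is subject to coinsurance.
15% of $6759 = $1013.85 falls to the owner.
Cumulative spending $5598 + $1013.85 = $6611.85 stays under the $14750 maximum.

$1013.85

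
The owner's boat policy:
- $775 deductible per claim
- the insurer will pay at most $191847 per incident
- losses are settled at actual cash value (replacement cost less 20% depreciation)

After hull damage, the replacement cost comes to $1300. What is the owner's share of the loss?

Actual cash value after 20% depreciation: $1300 × 80% = $1040.
Subtract the deductible: $1040 − $775 = $265.
$265 ≤ $191847, so the limit doesn't bind; insurer pays $265.
Out of pocket: $1300 − $265 = $1035.

$1035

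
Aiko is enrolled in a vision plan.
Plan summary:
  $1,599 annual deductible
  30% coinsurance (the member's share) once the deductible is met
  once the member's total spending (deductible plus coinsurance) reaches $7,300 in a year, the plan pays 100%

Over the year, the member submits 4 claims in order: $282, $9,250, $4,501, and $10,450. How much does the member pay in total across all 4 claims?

$7,300

Claim 1 — $282: entire amount goes to the deductible. Member pays $282; OOP now $282.
Claim 2 — $9,250: $1,317 finishes the deductible; $7,933 goes to coinsurance; 30% of $7,933 = $2,379.90. Member owes $3,696.90 (running OOP $3,978.90).
Claim 3 — $4,501: deductible met; 30% of $4,501 = $1,350.30. Member pays $1,350.30; OOP now $5,329.20.
Claim 4 — $10,450: deductible met; 30% of $10,450 = $3,135. That would push OOP to $8,464.20, over the $7,300 cap, so member pays $7,300 − $5,329.20 = $1,970.80.
Total paid by the member: $282 + $3,696.90 + $1,350.30 + $1,970.80 = $7,300.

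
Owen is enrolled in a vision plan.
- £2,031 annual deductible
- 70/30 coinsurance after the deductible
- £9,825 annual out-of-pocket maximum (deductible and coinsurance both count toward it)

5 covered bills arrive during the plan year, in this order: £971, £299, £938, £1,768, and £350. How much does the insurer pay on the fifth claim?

£245

#1 (£971): fully absorbed by the deductible. Member pays £971; OOP now £971. Insurer: £971 − £971 = £0.
#2 (£299): fully absorbed by the deductible. Member owes £299 (running OOP £1,270). Insurer: £299 − £299 = £0.
#3 (£938): £761 finishes the deductible; £177 goes to coinsurance; coinsurance £177 × 30% = £53.10. Cost to member: £814.10. OOP to date £2,084.10. Plan pays £938 − £814.10 = £123.90.
#4 (£1,768): 30% coinsurance on £1,768 = £530.40. Member owes £530.40 (running OOP £2,614.50). Plan pays £1,768 − £530.40 = £1,237.60.
#5 (£350): 30% coinsurance on £350 = £105. Member owes £105 (running OOP £2,719.50). Insurer: £350 − £105 = £245.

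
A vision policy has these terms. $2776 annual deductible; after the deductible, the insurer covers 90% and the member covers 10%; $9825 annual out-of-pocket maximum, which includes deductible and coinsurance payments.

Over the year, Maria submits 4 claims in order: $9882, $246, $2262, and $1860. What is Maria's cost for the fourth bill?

#1 ($9882): deductible takes $2776, $7106 remains; 10% of $7106 = $710.60. Member pays $3486.60; OOP now $3486.60.
#2 ($246): 10% coinsurance on $246 = $24.60. Cost to member: $24.60. OOP to date $3511.20.
#3 ($2262): deductible met; 10% of $2262 = $226.20. Member owes $226.20 (running OOP $3737.40).
#4 ($1860): deductible met; 10% of $1860 = $186. Member owes $186 (running OOP $3923.40).

$186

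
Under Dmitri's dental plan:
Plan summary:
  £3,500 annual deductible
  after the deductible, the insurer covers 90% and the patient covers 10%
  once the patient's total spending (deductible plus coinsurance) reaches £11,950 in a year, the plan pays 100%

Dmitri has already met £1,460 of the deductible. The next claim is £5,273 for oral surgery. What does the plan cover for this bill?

£2,909.70

Remaining deductible: £3,500 − £1,460 = £2,040.
The remaining £3,233 (= £5,273 − £2,040) moves to coinsurance.
Coinsurance: £3,233 × 10% = £323.30.
That puts the patient's cost at £2,040 + £323.30 = £2,363.30 before any cap.
Cumulative spending £1,460 + £2,363.30 = £3,823.30 stays under the £11,950 maximum.
Insurer pays the balance: £5,273 − £2,363.30 = £2,909.70.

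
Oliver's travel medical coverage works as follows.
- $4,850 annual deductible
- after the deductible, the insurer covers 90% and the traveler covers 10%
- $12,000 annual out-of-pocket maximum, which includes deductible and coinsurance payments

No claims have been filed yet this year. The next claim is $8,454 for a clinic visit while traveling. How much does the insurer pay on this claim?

$3,243.60

Nothing has been paid toward the $4,850 deductible, so the first $4,850 of this charge is applied there.
That leaves $8,454 − $4,850 = $3,604 for coinsurance.
10% of $3,604 = $360.40 falls to the traveler.
Traveler responsibility before any cap: $4,850 + $360.40 = $5,210.40.
Total out-of-pocket so far would be $0 + $5,210.40 = $5,210.40, below the $12,000 cap — no reduction.
The plan picks up $8,454 − $5,210.40 = $3,243.60.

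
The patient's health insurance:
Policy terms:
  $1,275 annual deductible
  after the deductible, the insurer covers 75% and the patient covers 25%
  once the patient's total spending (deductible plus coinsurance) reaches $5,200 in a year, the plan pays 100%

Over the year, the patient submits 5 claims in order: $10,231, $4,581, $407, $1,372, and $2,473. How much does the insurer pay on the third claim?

$305.25

#1 ($10,231): $1,275 to deductible, leaving $8,956; coinsurance $8,956 × 25% = $2,239. Patient pays $3,514; OOP now $3,514. Plan pays $10,231 − $3,514 = $6,717.
#2 ($4,581): deductible already satisfied, so patient's share is 25% × $4,581 = $1,145.25. Patient owes $1,145.25 (running OOP $4,659.25). Plan pays $4,581 − $1,145.25 = $3,435.75.
#3 ($407): 25% coinsurance on $407 = $101.75. Cost to patient: $101.75. OOP to date $4,761. Plan pays $407 − $101.75 = $305.25.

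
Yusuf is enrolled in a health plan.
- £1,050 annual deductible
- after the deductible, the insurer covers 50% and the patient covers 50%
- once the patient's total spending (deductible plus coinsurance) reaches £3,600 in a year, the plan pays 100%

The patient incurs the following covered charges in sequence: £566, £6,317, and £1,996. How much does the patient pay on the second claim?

£3,034

Bill 1, £566: entire amount goes to the deductible. Patient pays £566; OOP now £566.
Bill 2, £6,317: deductible takes £484, £5,833 remains; 50% of £5,833 = £2,916.50. Deductible plus coinsurance: £484 + £2,916.50 = £3,400.50. Adding that to £566 gives £3,966.50, past the £3,600 cap; patient pays only £3,600 − £566 = £3,034.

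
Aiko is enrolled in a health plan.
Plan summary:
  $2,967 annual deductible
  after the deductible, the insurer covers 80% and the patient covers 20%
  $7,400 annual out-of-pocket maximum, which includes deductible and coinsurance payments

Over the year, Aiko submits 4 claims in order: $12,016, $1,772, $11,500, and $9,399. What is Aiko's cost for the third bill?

Claim 1 ($12,016): $2,967 finishes the deductible; $9,049 goes to coinsurance; 20% of $9,049 = $1,809.80. Patient pays $4,776.80; OOP now $4,776.80.
Claim 2 ($1,772): 20% coinsurance on $1,772 = $354.40. Patient pays $354.40; OOP now $5,131.20.
Claim 3 ($11,500): deductible already satisfied, so patient's share is 20% × $11,500 = $2,300. That would push OOP to $7,431.20, over the $7,400 cap, so patient pays $7,400 − $5,131.20 = $2,268.80.

$2,268.80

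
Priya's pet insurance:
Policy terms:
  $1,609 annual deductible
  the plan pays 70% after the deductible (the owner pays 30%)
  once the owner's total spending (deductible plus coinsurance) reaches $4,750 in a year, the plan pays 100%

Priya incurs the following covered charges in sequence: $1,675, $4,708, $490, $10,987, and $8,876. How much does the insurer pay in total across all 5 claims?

#1 ($1,675): deductible takes $1,609, $66 remains; coinsurance $66 × 30% = $19.80. Owner pays $1,628.80; OOP now $1,628.80. Insurer: $1,675 − $1,628.80 = $46.20.
#2 ($4,708): deductible met; 30% of $4,708 = $1,412.40. Owner pays $1,412.40; OOP now $3,041.20. Plan pays $4,708 − $1,412.40 = $3,295.60.
#3 ($490): deductible met; 30% of $490 = $147. Cost to owner: $147. OOP to date $3,188.20. Insurer: $490 − $147 = $343.
#4 ($10,987): 30% coinsurance on $10,987 = $3,296.10. That would push OOP to $6,484.30, over the $4,750 cap, so owner pays $4,750 − $3,188.20 = $1,561.80. Plan pays $10,987 − $1,561.80 = $9,425.20.
#5 ($8,876): deductible already satisfied, so owner's share is 30% × $8,876 = $2,662.80. That would push OOP to $7,412.80, over the $4,750 cap, so owner pays $4,750 − $4,750 = $0. Insurer: $8,876 − $0 = $8,876.
Insurer total: $46.20 + $3,295.60 + $343 + $9,425.20 + $8,876 = $21,986.

$21,986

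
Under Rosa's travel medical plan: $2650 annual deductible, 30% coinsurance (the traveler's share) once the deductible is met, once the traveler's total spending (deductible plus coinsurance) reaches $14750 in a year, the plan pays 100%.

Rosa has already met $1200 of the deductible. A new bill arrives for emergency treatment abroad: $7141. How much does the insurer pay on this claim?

Deductible still to meet: $2650 − $1200 = $1450.
After the $1450 deductible portion, $7141 − $1450 = $5691 is subject to coinsurance.
Traveler's 30% share of $5691 is $1707.30.
Traveler responsibility before any cap: $1450 + $1707.30 = $3157.30.
Year-to-date out-of-pocket becomes $1200 + $3157.30 = $4357.30, still under the $14750 maximum, so no cap applies.
The plan picks up $7141 − $3157.30 = $3983.70.

$3983.70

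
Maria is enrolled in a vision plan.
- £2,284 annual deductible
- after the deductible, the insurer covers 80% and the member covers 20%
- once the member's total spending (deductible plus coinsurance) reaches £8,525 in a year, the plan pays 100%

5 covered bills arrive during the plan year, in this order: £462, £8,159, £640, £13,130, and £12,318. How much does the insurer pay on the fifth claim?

Claim 1 (£462): all of it applies to the deductible. Member pays £462; OOP now £462. Plan pays £462 − £462 = £0.
Claim 2 (£8,159): deductible takes £1,822, £6,337 remains; member's 20% is £1,267.40. Member pays £3,089.40; OOP now £3,551.40. Insurer: £8,159 − £3,089.40 = £5,069.60.
Claim 3 (£640): deductible already satisfied, so member's share is 20% × £640 = £128. Cost to member: £128. OOP to date £3,679.40. Insurer: £640 − £128 = £512.
Claim 4 (£13,130): deductible met; 20% of £13,130 = £2,626. Member pays £2,626; OOP now £6,305.40. Insurer: £13,130 − £2,626 = £10,504.
Claim 5 (£12,318): deductible met; 20% of £12,318 = £2,463.60. Adding that to £6,305.40 gives £8,769, past the £8,525 cap; member pays only £8,525 − £6,305.40 = £2,219.60. Insurer: £12,318 − £2,219.60 = £10,098.40.

£10,098.40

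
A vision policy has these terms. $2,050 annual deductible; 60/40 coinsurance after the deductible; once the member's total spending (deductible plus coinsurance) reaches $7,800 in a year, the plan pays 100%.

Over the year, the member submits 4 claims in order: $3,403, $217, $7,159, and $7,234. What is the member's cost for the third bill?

$2,863.60

Claim 1 — $3,403: $2,050 to deductible, leaving $1,353; member's 40% is $541.20. Member pays $2,591.20; OOP now $2,591.20.
Claim 2 — $217: deductible already satisfied, so member's share is 40% × $217 = $86.80. Member pays $86.80; OOP now $2,678.
Claim 3 — $7,159: 40% coinsurance on $7,159 = $2,863.60. Member owes $2,863.60 (running OOP $5,541.60).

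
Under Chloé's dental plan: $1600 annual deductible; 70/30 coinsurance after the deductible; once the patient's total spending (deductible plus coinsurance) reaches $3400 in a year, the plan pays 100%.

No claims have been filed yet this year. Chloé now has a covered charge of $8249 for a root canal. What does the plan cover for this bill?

$4849

Nothing has been paid toward the $1600 deductible, so the first $1600 of this charge is applied there.
After the $1600 deductible portion, $8249 − $1600 = $6649 is subject to coinsurance.
30% of $6649 = $1994.70 falls to the patient.
So the patient owes $1600 + $1994.70 = $3594.70 before any cap.
That would bring total out-of-pocket to $3594.70, past the $3400 cap. The patient is capped at $3400 − $0 = $3400 on this claim.
Insurer pays the balance: $8249 − $3400 = $4849.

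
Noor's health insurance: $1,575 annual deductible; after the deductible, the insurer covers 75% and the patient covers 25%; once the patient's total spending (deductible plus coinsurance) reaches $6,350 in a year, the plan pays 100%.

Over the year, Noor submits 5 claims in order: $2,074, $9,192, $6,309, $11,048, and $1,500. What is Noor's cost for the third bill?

$1,577.25

Claim 1 ($2,074): deductible takes $1,575, $499 remains; 25% of $499 = $124.75. Cost to patient: $1,699.75. OOP to date $1,699.75.
Claim 2 ($9,192): 25% coinsurance on $9,192 = $2,298. Patient pays $2,298; OOP now $3,997.75.
Claim 3 ($6,309): 25% coinsurance on $6,309 = $1,577.25. Patient pays $1,577.25; OOP now $5,575.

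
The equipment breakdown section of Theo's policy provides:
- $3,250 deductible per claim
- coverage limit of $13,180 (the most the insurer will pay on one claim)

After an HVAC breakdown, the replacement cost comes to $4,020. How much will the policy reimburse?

Less the $3,250 deductible: $4,020 − $3,250 = $770.
That's under the $13,180 cap, so the insurer reimburses the full $770.

$770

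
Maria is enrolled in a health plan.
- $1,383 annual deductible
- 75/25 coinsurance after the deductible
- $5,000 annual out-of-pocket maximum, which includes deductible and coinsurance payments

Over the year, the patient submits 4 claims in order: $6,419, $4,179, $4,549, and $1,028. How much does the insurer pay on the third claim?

Bill 1, $6,419: $1,383 to deductible, leaving $5,036; 25% of $5,036 = $1,259. Patient pays $2,642; OOP now $2,642. Insurer: $6,419 − $2,642 = $3,777.
Bill 2, $4,179: deductible met; 25% of $4,179 = $1,044.75. Cost to patient: $1,044.75. OOP to date $3,686.75. Plan pays $4,179 − $1,044.75 = $3,134.25.
Bill 3, $4,549: deductible already satisfied, so patient's share is 25% × $4,549 = $1,137.25. Patient pays $1,137.25; OOP now $4,824. Plan pays $4,549 − $1,137.25 = $3,411.75.

$3,411.75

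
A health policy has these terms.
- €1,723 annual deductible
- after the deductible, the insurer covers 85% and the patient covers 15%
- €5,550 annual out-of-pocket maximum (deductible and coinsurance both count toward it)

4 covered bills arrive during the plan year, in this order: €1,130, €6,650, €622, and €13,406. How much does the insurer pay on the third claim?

€528.70

Claim 1 (€1,130): fully absorbed by the deductible. Patient pays €1,130; OOP now €1,130. Plan pays €1,130 − €1,130 = €0.
Claim 2 (€6,650): €593 to deductible, leaving €6,057; coinsurance €6,057 × 15% = €908.55. Patient pays €1,501.55; OOP now €2,631.55. Plan pays €6,650 − €1,501.55 = €5,148.45.
Claim 3 (€622): deductible met; 15% of €622 = €93.30. Patient owes €93.30 (running OOP €2,724.85). Insurer: €622 − €93.30 = €528.70.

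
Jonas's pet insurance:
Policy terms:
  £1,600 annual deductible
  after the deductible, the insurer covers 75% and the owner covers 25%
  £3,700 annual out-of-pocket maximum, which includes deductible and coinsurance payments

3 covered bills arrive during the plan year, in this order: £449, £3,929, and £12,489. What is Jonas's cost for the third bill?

#1 (£449): all of it applies to the deductible. Owner owes £449 (running OOP £449).
#2 (£3,929): deductible takes £1,151, £2,778 remains; coinsurance £2,778 × 25% = £694.50. Owner pays £1,845.50; OOP now £2,294.50.
#3 (£12,489): deductible met; 25% of £12,489 = £3,122.25. That would push OOP to £5,416.75, over the £3,700 cap, so owner pays £3,700 − £2,294.50 = £1,405.50.

£1,405.50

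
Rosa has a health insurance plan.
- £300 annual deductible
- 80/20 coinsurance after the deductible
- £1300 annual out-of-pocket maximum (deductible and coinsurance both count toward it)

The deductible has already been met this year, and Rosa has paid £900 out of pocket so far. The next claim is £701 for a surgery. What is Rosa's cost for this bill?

£140.20

The deductible is already satisfied, so the full bill goes to coinsurance.
Patient's 20% share of £701 is £140.20.
Year-to-date out-of-pocket becomes £900 + £140.20 = £1040.20, still under the £1300 maximum, so no cap applies.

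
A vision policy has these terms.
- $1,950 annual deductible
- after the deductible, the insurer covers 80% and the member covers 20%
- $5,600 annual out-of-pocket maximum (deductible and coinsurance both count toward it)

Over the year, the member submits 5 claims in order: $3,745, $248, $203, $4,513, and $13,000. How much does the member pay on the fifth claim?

$2,298.20

Bill 1, $3,745: $1,950 finishes the deductible; $1,795 goes to coinsurance; 20% of $1,795 = $359. Member owes $2,309 (running OOP $2,309).
Bill 2, $248: 20% coinsurance on $248 = $49.60. Member owes $49.60 (running OOP $2,358.60).
Bill 3, $203: 20% coinsurance on $203 = $40.60. Member pays $40.60; OOP now $2,399.20.
Bill 4, $4,513: deductible met; 20% of $4,513 = $902.60. Member pays $902.60; OOP now $3,301.80.
Bill 5, $13,000: 20% coinsurance on $13,000 = $2,600. Adding that to $3,301.80 gives $5,901.80, past the $5,600 cap; member pays only $5,600 − $3,301.80 = $2,298.20.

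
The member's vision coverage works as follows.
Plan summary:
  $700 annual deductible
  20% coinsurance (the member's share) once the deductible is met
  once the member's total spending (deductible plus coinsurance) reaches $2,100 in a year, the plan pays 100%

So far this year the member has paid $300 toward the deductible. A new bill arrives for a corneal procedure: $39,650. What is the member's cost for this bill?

$1,800

Remaining deductible: $700 − $300 = $400.
After the $400 deductible portion, $39,650 − $400 = $39,250 is subject to coinsurance.
Member's 20% share of $39,250 is $7,850.
That puts the member's cost at $400 + $7,850 = $8,250 before any cap.
Adding $8,250 to the $300 already spent would give $8,550, which exceeds the $2,100 cap; the member pays just $2,100 − $300 = $1,800.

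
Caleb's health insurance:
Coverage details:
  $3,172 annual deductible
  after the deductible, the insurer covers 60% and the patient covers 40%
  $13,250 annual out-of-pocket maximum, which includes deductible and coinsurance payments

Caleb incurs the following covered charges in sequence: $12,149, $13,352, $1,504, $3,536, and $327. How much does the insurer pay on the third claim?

Claim 1 ($12,149): $3,172 to deductible, leaving $8,977; patient's 40% is $3,590.80. Patient owes $6,762.80 (running OOP $6,762.80). Insurer: $12,149 − $6,762.80 = $5,386.20.
Claim 2 ($13,352): 40% coinsurance on $13,352 = $5,340.80. Cost to patient: $5,340.80. OOP to date $12,103.60. Insurer: $13,352 − $5,340.80 = $8,011.20.
Claim 3 ($1,504): deductible met; 40% of $1,504 = $601.60. Cost to patient: $601.60. OOP to date $12,705.20. Insurer: $1,504 − $601.60 = $902.40.

$902.40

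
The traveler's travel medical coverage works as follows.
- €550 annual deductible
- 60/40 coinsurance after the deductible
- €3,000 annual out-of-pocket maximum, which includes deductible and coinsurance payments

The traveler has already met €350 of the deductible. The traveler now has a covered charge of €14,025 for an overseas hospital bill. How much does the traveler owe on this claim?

Remaining deductible: €550 − €350 = €200.
The remaining €13,825 (= €14,025 − €200) moves to coinsurance.
Coinsurance: €13,825 × 40% = €5,530.
So the traveler owes €200 + €5,530 = €5,730 before any cap.
That would bring total out-of-pocket to €6,080, past the €3,000 cap. The traveler is capped at €3,000 − €350 = €2,650 on this claim.

€2,650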